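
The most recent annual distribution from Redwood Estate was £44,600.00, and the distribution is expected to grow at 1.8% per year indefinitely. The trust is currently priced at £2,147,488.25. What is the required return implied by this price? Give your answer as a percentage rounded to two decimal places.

D₁ = £44,600.00 × 1.018 = £45,402.8000
P = D₁/(r − g) ⇒ r = D₁/P + g = £45,402.8000/£2,147,488.25 + 0.018 = 0.021142 + 0.018 = 0.039142

3.91%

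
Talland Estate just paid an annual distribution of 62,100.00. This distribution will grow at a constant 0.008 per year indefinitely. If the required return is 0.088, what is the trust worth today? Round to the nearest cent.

D₁ = D₀ × (1 + g) = 62,100.00 × 1.008 = 62,596.8000
Growing perpetuity: P = D₁ / (r − g) = 62,596.8000 / (0.088 − 0.008) = 782,460.00

782460.00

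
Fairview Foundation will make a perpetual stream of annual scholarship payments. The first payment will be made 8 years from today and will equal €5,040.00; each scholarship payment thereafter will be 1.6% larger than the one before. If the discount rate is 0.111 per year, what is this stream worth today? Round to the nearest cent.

€25392.68

Value at end of year 7: C₁ / (r − g) = €5,040.00 / (0.111 − 0.016) = €53,052.6316
Discount to today: PV = €53,052.6316 / (1 + 0.111)^7 = €53,052.6316 / 2.089288 = €25,392.68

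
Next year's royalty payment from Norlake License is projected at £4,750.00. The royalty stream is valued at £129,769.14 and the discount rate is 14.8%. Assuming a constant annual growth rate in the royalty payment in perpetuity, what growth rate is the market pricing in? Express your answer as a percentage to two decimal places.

11.14%

P = D₁/(r−g) ⇒ g = r − D₁/P = 0.148 − £4,750.00/£129,769.14 = 0.111397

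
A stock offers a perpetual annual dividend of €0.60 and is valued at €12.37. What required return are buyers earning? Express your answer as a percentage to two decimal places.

4.85%

P = C/r ⇒ r = C/P = €0.60/€12.37 = 0.048504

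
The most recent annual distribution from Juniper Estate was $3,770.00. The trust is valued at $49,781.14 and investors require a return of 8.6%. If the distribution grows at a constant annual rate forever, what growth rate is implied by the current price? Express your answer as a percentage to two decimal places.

P = D₀(1+g)/(r−g) ⇒ P(r−g) = D₀(1+g) ⇒ g(P+D₀) = P·r − D₀
g = (P·r − D₀)/(P + D₀) = ($49,781.14×0.086 − $3,770.00) / ($49,781.14 + $3,770.00) = 0.009546

0.95%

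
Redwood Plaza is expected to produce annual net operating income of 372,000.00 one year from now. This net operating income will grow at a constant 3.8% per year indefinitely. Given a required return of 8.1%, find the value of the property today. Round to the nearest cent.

8651162.79

Growing perpetuity: P = D₁ / (r − g) = 372,000.0000 / (0.081 − 0.038) = 8,651,162.79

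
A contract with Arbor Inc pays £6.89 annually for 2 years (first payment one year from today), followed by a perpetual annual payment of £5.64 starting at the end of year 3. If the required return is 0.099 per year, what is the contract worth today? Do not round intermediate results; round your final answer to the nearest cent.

£59.14

PV of 2-year annuity: £6.89 × [1 − (1+0.099)^−2] / 0.099 = 11.97392
Perpetuity value at year 2: £5.64 / 0.099 = 56.96970
PV of perpetuity: 56.96970 / (1+0.099)^2 = 47.16812
Total PV = 11.97392 + 47.16812 = 59.14203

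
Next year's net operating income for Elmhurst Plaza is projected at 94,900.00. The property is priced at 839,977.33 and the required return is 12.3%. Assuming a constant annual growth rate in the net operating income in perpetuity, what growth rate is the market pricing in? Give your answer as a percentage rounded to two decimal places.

P = D₁/(r−g) ⇒ g = r − D₁/P = 0.123 − 94,900.00/839,977.33 = 0.010021

1.00%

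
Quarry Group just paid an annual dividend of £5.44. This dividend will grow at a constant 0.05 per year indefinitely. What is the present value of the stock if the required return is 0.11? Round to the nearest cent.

£95.20

D₁ = D₀ × (1 + g) = £5.44 × 1.05 = £5.7120
Growing perpetuity: P = D₁ / (r − g) = £5.7120 / (0.11 − 0.05) = £95.20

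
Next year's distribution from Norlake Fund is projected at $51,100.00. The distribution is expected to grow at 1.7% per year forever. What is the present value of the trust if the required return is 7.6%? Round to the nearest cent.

Growing perpetuity: P = D₁ / (r − g) = $51,100.0000 / (0.076 − 0.017) = $866,101.69

$866101.69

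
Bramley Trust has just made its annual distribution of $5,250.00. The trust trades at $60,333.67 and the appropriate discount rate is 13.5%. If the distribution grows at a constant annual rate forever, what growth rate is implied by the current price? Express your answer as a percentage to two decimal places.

P = D₀(1+g)/(r−g) ⇒ P(r−g) = D₀(1+g) ⇒ g(P+D₀) = P·r − D₀
g = (P·r − D₀)/(P + D₀) = ($60,333.67×0.135 − $5,250.00) / ($60,333.67 + $5,250.00) = 0.044143

4.41%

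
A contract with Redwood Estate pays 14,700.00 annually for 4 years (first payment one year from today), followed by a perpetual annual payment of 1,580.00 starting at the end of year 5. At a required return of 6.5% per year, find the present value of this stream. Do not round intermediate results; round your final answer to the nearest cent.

69254.17

PV of 4-year annuity: 14,700.00 × [1 − (1+0.065)^−4] / 0.065 = 50359.23944
Perpetuity value at year 4: 1,580.00 / 0.065 = 24307.69231
PV of perpetuity: 24307.69231 / (1+0.065)^4 = 18894.93052
Total PV = 50359.23944 + 18894.93052 = 69254.16996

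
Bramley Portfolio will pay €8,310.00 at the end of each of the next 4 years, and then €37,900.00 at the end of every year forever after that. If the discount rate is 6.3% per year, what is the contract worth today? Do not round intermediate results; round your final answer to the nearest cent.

PV of 4-year annuity: €8,310.00 × [1 − (1+0.063)^−4] / 0.063 = 28598.31703
Perpetuity value at year 4: €37,900.00 / 0.063 = 601587.30159
PV of perpetuity: 601587.30159 / (1+0.063)^4 = 471156.95073
Total PV = 28598.31703 + 471156.95073 = 499755.26777

€499755.27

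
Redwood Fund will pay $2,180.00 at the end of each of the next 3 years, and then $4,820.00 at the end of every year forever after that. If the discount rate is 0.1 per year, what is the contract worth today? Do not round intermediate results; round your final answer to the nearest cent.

PV of 3-year annuity: $2,180.00 × [1 − (1+0.1)^−3] / 0.1 = 5421.33734
Perpetuity value at year 3: $4,820.00 / 0.1 = 48200.00000
PV of perpetuity: 48200.00000 / (1+0.1)^3 = 36213.37340
Total PV = 5421.33734 + 36213.37340 = 41634.71074

$41634.71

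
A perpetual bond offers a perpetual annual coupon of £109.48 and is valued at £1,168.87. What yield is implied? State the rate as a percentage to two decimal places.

9.37%

P = C/r ⇒ r = C/P = £109.48/£1,168.87 = 0.093663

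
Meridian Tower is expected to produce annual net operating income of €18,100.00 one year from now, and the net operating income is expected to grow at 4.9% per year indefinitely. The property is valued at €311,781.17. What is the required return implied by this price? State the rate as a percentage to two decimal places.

10.71%

P = D₁/(r − g) ⇒ r = D₁/P + g = €18,100.0000/€311,781.17 + 0.049 = 0.058054 + 0.049 = 0.107054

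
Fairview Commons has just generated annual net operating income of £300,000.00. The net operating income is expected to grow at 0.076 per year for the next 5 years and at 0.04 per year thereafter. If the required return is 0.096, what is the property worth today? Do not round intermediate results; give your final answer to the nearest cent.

D_1 = 322800.00000
D_2 = 347332.80000
D_3 = 373730.09280
D_4 = 402133.57985
D_5 = 432695.73192
Terminal value at year 5: TV = D_5×(1+g_2)/(r−g_2) = 450003.56120/0.056 = 8035777.87854
P_0 = D_1/(1+r)^1 + D_2/(1+r)^2 + D_3/(1+r)^3 + D_4/(1+r)^4 + D_5/(1+r)^5 + TV/(1+r)^5
    = 294525.54745 + 289150.99366 + 283874.51567 + 278694.32378 + 273608.66094 + 5081303.70315 = 6501157.74465

£6501157.74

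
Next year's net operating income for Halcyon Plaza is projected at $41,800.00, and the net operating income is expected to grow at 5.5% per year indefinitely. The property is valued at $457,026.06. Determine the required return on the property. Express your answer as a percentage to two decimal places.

P = D₁/(r − g) ⇒ r = D₁/P + g = $41,800.0000/$457,026.06 + 0.055 = 0.091461 + 0.055 = 0.146461

14.65%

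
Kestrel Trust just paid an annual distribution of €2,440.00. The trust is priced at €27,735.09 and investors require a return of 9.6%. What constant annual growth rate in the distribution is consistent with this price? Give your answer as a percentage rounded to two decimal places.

P = D₀(1+g)/(r−g) ⇒ P(r−g) = D₀(1+g) ⇒ g(P+D₀) = P·r − D₀
g = (P·r − D₀)/(P + D₀) = (€27,735.09×0.096 − €2,440.00) / (€27,735.09 + €2,440.00) = 0.007376

0.74%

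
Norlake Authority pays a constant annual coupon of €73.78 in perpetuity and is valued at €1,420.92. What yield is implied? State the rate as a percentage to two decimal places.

P = C/r ⇒ r = C/P = €73.78/€1,420.92 = 0.051924

5.19%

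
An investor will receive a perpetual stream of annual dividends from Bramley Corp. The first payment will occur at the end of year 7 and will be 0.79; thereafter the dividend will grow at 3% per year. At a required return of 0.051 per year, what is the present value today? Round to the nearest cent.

27.91

Value at end of year 6: C₁ / (r − g) = 0.79 / (0.051 − 0.03) = 37.6190
Discount to today: PV = 37.6190 / (1 + 0.051)^6 = 37.6190 / 1.347772 = 27.91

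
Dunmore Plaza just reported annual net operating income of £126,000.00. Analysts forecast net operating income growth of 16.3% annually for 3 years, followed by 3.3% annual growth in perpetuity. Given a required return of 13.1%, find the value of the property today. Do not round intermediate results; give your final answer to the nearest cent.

£1843892.42

D_1 = 146538.00000
D_2 = 170423.69400
D_3 = 198202.75612
Terminal value at year 3: TV = D_3×(1+g_2)/(r−g_2) = 204743.44707/0.098 = 2089218.84769
P_0 = D_1/(1+r)^1 + D_2/(1+r)^2 + D_3/(1+r)^3 + TV/(1+r)^3
    = 129564.98674 + 133230.83959 + 137000.41242 + 1444096.18394 = 1843892.42268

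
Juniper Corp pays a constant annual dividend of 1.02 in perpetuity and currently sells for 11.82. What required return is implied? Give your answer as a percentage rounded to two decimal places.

P = C/r ⇒ r = C/P = 1.02/11.82 = 0.086294

8.63%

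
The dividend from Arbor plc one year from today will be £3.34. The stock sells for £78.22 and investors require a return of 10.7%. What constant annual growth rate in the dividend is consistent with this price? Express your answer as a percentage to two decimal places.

P = D₁/(r−g) ⇒ g = r − D₁/P = 0.107 − £3.34/£78.22 = 0.064300

6.43%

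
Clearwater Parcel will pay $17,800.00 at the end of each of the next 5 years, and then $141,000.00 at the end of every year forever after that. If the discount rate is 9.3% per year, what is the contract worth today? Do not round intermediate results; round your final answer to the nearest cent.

PV of 5-year annuity: $17,800.00 × [1 − (1+0.093)^−5] / 0.093 = 68700.19970
Perpetuity value at year 5: $141,000.00 / 0.093 = 1516129.03226
PV of perpetuity: 1516129.03226 / (1+0.093)^5 = 971930.82111
Total PV = 68700.19970 + 971930.82111 = 1040631.02082

$1040631.02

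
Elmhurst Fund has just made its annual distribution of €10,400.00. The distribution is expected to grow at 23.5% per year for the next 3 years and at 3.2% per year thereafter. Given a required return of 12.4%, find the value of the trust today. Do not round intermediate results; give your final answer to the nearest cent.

€192526.74

D_1 = 12844.00000
D_2 = 15862.34000
D_3 = 19589.98990
Terminal value at year 3: TV = D_3×(1+g_2)/(r−g_2) = 20216.86958/0.092 = 219748.58236
P_0 = D_1/(1+r)^1 + D_2/(1+r)^2 + D_3/(1+r)^3 + TV/(1+r)^3
    = 11427.04626 + 12555.51791 + 13795.43116 + 154748.74953 = 192526.74487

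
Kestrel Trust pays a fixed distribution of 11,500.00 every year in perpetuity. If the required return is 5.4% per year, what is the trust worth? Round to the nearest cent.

Level perpetuity: PV = C / r = 11,500.00 / 0.054 = 212,962.96

212962.96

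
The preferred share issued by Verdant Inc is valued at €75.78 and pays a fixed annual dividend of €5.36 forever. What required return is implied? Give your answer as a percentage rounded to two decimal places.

P = C/r ⇒ r = C/P = €5.36/€75.78 = 0.070731

7.07%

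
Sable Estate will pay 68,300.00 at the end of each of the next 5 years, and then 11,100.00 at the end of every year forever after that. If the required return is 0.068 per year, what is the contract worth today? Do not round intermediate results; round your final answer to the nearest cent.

399027.88

PV of 5-year annuity: 68,300.00 × [1 − (1+0.068)^−5] / 0.068 = 281549.54415
Perpetuity value at year 5: 11,100.00 / 0.068 = 163235.29412
PV of perpetuity: 163235.29412 / (1+0.068)^5 = 117478.34038
Total PV = 281549.54415 + 117478.34038 = 399027.88453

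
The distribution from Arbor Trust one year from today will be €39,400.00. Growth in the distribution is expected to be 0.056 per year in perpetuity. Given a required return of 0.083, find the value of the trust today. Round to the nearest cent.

Growing perpetuity: P = D₁ / (r − g) = €39,400.0000 / (0.083 − 0.056) = €1,459,259.26

€1459259.26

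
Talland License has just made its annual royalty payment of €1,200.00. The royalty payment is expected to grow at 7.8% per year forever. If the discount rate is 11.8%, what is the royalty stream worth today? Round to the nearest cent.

€32340.00

D₁ = D₀ × (1 + g) = €1,200.00 × 1.078 = €1,293.6000
Growing perpetuity: P = D₁ / (r − g) = €1,293.6000 / (0.118 − 0.078) = €32,340.00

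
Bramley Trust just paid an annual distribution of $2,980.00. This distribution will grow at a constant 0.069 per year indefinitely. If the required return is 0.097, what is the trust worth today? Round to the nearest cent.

D₁ = D₀ × (1 + g) = $2,980.00 × 1.069 = $3,185.6200
Growing perpetuity: P = D₁ / (r − g) = $3,185.6200 / (0.097 − 0.069) = $113,772.14

$113772.14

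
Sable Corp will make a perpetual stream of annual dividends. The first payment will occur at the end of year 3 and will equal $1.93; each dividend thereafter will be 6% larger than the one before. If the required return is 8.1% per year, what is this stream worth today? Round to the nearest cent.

Value at end of year 2: C₁ / (r − g) = $1.93 / (0.081 − 0.06) = $91.9048
Discount to today: PV = $91.9048 / (1 + 0.081)^2 = $91.9048 / 1.168561 = $78.65

$78.65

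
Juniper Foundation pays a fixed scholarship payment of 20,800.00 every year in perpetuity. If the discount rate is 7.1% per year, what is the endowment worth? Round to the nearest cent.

Level perpetuity: PV = C / r = 20,800.00 / 0.071 = 292,957.75

292957.75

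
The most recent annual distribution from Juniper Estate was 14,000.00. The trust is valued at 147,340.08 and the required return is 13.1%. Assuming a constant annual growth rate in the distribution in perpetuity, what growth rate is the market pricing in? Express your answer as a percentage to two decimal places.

3.29%

P = D₀(1+g)/(r−g) ⇒ P(r−g) = D₀(1+g) ⇒ g(P+D₀) = P·r − D₀
g = (P·r − D₀)/(P + D₀) = (147,340.08×0.131 − 14,000.00) / (147,340.08 + 14,000.00) = 0.032859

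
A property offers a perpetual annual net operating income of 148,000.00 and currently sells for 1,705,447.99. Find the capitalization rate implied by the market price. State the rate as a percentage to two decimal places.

P = C/r ⇒ r = C/P = 148,000.00/1,705,447.99 = 0.086781

8.68%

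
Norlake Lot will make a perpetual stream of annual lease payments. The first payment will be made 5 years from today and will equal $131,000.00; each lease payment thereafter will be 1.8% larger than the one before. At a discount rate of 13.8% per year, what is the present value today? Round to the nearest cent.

$650910.09

Value at end of year 4: C₁ / (r − g) = $131,000.00 / (0.138 − 0.018) = $1,091,666.6667
Discount to today: PV = $1,091,666.6667 / (1 + 0.138)^4 = $1,091,666.6667 / 1.677139 = $650,910.09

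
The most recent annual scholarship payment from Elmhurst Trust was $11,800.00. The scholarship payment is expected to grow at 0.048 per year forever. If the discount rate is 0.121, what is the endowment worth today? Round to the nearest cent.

D₁ = D₀ × (1 + g) = $11,800.00 × 1.048 = $12,366.4000
Growing perpetuity: P = D₁ / (r − g) = $12,366.4000 / (0.121 − 0.048) = $169,402.74

$169402.74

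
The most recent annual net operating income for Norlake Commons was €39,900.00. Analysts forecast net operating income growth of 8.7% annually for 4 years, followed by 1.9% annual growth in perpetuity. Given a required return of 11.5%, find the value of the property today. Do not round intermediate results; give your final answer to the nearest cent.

D_1 = 43371.30000
D_2 = 47144.60310
D_3 = 51246.18357
D_4 = 55704.60154
Terminal value at year 4: TV = D_4×(1+g_2)/(r−g_2) = 56762.98897/0.096 = 591281.13510
P_0 = D_1/(1+r)^1 + D_2/(1+r)^2 + D_3/(1+r)^3 + D_4/(1+r)^4 + TV/(1+r)^4
    = 38898.02691 + 37921.21547 + 36968.93382 + 36040.56598 + 382555.59096 = 532384.33314

€532384.33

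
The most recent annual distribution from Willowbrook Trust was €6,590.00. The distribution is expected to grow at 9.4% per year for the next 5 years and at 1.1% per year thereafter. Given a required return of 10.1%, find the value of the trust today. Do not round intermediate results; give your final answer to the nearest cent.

D_1 = 7209.46000
D_2 = 7887.14924
D_3 = 8628.54127
D_4 = 9439.62415
D_5 = 10326.94882
Terminal value at year 5: TV = D_5×(1+g_2)/(r−g_2) = 10440.54525/0.09 = 116006.05839
P_0 = D_1/(1+r)^1 + D_2/(1+r)^2 + D_3/(1+r)^3 + D_4/(1+r)^4 + D_5/(1+r)^5 + TV/(1+r)^5
    = 6548.10173 + 6506.46983 + 6465.10263 + 6423.99844 + 6383.15558 + 71704.11433 = 104030.94254

€104030.94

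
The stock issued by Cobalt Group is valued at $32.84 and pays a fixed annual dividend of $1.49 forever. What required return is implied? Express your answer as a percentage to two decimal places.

4.54%

P = C/r ⇒ r = C/P = $1.49/$32.84 = 0.045371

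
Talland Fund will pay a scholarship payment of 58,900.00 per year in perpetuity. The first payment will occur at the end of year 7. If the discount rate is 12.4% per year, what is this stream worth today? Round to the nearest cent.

235556.85

Value at end of year 6: C / r = 58,900.00 / 0.124 = 475,000.0000
Discount to today: PV = 475,000.0000 / (1 + 0.124)^6 = 475,000.0000 / 2.016498 = 235,556.85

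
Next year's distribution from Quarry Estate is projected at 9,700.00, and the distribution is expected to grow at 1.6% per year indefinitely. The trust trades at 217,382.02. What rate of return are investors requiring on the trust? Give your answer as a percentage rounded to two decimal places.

P = D₁/(r − g) ⇒ r = D₁/P + g = 9,700.0000/217,382.02 + 0.016 = 0.044622 + 0.016 = 0.060622

6.06%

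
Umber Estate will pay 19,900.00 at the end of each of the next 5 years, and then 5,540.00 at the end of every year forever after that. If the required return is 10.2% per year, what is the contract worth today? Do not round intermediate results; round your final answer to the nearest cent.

PV of 5-year annuity: 19,900.00 × [1 − (1+0.102)^−5] / 0.102 = 75052.80257
Perpetuity value at year 5: 5,540.00 / 0.102 = 54313.72549
PV of perpetuity: 54313.72549 / (1+0.102)^5 = 33419.62869
Total PV = 75052.80257 + 33419.62869 = 108472.43127

108472.43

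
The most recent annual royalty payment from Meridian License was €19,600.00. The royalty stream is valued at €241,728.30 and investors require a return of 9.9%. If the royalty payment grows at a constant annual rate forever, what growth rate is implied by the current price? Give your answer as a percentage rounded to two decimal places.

1.66%

P = D₀(1+g)/(r−g) ⇒ P(r−g) = D₀(1+g) ⇒ g(P+D₀) = P·r − D₀
g = (P·r − D₀)/(P + D₀) = (€241,728.30×0.099 − €19,600.00) / (€241,728.30 + €19,600.00) = 0.016573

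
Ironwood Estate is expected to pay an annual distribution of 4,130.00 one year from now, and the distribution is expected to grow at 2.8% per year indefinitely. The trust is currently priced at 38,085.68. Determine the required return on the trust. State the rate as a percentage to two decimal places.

13.64%

P = D₁/(r − g) ⇒ r = D₁/P + g = 4,130.0000/38,085.68 + 0.028 = 0.108440 + 0.028 = 0.136440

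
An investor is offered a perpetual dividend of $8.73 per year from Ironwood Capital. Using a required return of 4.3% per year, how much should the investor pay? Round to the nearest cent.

Level perpetuity: PV = C / r = $8.73 / 0.043 = $203.02

$203.02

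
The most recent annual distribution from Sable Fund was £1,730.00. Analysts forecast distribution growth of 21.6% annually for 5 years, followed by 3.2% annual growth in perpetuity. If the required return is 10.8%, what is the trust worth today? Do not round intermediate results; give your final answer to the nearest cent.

D_1 = 2103.68000
D_2 = 2558.07488
D_3 = 3110.61905
D_4 = 3782.51277
D_5 = 4599.53553
Terminal value at year 5: TV = D_5×(1+g_2)/(r−g_2) = 4746.72066/0.076 = 62456.85085
P_0 = D_1/(1+r)^1 + D_2/(1+r)^2 + D_3/(1+r)^3 + D_4/(1+r)^4 + D_5/(1+r)^5 + TV/(1+r)^5
    = 1898.62816 + 2083.69300 + 2286.79665 + 2509.69740 + 2754.32495 + 37400.83350 = 48933.97366

£48933.97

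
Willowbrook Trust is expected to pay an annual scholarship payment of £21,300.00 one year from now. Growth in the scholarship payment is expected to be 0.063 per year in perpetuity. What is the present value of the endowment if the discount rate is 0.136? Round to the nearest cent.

£291780.82

Growing perpetuity: P = D₁ / (r − g) = £21,300.0000 / (0.136 − 0.063) = £291,780.82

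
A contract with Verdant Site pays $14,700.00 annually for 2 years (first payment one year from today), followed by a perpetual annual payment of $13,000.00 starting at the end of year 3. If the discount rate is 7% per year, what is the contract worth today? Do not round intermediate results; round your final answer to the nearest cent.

$188787.92

PV of 2-year annuity: $14,700.00 × [1 − (1+0.07)^−2] / 0.07 = 26577.86706
Perpetuity value at year 2: $13,000.00 / 0.07 = 185714.28571
PV of perpetuity: 185714.28571 / (1+0.07)^2 = 162210.04954
Total PV = 26577.86706 + 162210.04954 = 188787.91660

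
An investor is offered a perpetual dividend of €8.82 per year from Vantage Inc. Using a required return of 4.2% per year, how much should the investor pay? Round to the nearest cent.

Level perpetuity: PV = C / r = €8.82 / 0.042 = €210.00

€210.00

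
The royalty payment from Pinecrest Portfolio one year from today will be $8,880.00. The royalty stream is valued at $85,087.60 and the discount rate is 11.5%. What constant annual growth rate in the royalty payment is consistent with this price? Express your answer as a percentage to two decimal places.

P = D₁/(r−g) ⇒ g = r − D₁/P = 0.115 − $8,880.00/$85,087.60 = 0.010637

1.06%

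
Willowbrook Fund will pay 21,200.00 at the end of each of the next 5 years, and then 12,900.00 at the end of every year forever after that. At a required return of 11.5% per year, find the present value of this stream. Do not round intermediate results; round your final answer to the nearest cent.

142467.90

PV of 5-year annuity: 21,200.00 × [1 − (1+0.115)^−5] / 0.115 = 77377.41036
Perpetuity value at year 5: 12,900.00 / 0.115 = 112173.91304
PV of perpetuity: 112173.91304 / (1+0.115)^5 = 65090.48882
Total PV = 77377.41036 + 65090.48882 = 142467.89917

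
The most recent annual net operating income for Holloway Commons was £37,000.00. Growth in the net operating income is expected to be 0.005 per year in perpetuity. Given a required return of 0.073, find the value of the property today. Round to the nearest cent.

D₁ = D₀ × (1 + g) = £37,000.00 × 1.005 = £37,185.0000
Growing perpetuity: P = D₁ / (r − g) = £37,185.0000 / (0.073 − 0.005) = £546,838.24

£546838.24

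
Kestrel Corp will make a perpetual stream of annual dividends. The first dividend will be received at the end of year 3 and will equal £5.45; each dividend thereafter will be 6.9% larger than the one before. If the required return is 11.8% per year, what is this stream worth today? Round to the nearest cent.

Value at end of year 2: C₁ / (r − g) = £5.45 / (0.118 − 0.069) = £111.2245
Discount to today: PV = £111.2245 / (1 + 0.118)^2 = £111.2245 / 1.249924 = £88.99

£88.99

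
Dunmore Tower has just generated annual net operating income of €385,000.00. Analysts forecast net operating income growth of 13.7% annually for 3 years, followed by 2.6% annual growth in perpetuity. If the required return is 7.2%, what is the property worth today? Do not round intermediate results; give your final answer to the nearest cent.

€11546646.53

D_1 = 437745.00000
D_2 = 497716.06500
D_3 = 565903.16590
Terminal value at year 3: TV = D_3×(1+g_2)/(r−g_2) = 580616.64822/0.046 = 12622101.04823
P_0 = D_1/(1+r)^1 + D_2/(1+r)^2 + D_3/(1+r)^3 + TV/(1+r)^3
    = 408344.21642 + 433103.89372 + 459364.85742 + 10245833.55907 = 11546646.52664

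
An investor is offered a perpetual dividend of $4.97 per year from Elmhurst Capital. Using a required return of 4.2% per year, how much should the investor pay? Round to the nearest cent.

$118.33

Level perpetuity: PV = C / r = $4.97 / 0.042 = $118.33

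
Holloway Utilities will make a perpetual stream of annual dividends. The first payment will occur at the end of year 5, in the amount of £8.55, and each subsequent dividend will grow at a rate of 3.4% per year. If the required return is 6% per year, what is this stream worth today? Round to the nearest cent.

Value at end of year 4: C₁ / (r − g) = £8.55 / (0.06 − 0.034) = £328.8462
Discount to today: PV = £328.8462 / (1 + 0.06)^4 = £328.8462 / 1.262477 = £260.48

£260.48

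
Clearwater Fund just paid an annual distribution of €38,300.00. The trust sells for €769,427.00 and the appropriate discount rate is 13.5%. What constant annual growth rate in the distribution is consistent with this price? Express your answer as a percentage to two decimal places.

8.12%

P = D₀(1+g)/(r−g) ⇒ P(r−g) = D₀(1+g) ⇒ g(P+D₀) = P·r − D₀
g = (P·r − D₀)/(P + D₀) = (€769,427.00×0.135 − €38,300.00) / (€769,427.00 + €38,300.00) = 0.081182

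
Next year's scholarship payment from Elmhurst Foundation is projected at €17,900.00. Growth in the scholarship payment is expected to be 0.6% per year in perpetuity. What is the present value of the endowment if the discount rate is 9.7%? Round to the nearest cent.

€196703.30

Growing perpetuity: P = D₁ / (r − g) = €17,900.0000 / (0.097 − 0.006) = €196,703.30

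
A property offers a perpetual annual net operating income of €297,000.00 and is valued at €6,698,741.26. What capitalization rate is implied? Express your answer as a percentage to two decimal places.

4.43%

P = C/r ⇒ r = C/P = €297,000.00/€6,698,741.26 = 0.044337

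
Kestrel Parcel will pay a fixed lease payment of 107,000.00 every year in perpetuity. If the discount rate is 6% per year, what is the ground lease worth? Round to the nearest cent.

1783333.33

Level perpetuity: PV = C / r = 107,000.00 / 0.06 = 1,783,333.33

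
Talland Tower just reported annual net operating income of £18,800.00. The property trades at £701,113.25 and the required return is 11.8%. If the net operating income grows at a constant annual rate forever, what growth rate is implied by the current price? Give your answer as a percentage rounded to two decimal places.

P = D₀(1+g)/(r−g) ⇒ P(r−g) = D₀(1+g) ⇒ g(P+D₀) = P·r − D₀
g = (P·r − D₀)/(P + D₀) = (£701,113.25×0.118 − £18,800.00) / (£701,113.25 + £18,800.00) = 0.088804

8.88%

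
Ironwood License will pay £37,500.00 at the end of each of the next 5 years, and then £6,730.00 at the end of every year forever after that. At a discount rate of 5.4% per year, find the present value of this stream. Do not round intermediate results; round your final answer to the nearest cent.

PV of 5-year annuity: £37,500.00 × [1 − (1+0.054)^−5] / 0.054 = 160575.75180
Perpetuity value at year 5: £6,730.00 / 0.054 = 124629.62963
PV of perpetuity: 124629.62963 / (1+0.054)^5 = 95811.63471
Total PV = 160575.75180 + 95811.63471 = 256387.38651

£256387.39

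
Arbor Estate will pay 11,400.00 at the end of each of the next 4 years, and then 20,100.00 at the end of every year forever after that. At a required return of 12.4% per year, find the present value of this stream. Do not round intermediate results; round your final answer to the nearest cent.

PV of 4-year annuity: 11,400.00 × [1 − (1+0.124)^−4] / 0.124 = 34336.08894
Perpetuity value at year 4: 20,100.00 / 0.124 = 162096.77419
PV of perpetuity: 162096.77419 / (1+0.124)^4 = 101556.82790
Total PV = 34336.08894 + 101556.82790 = 135892.91684

135892.92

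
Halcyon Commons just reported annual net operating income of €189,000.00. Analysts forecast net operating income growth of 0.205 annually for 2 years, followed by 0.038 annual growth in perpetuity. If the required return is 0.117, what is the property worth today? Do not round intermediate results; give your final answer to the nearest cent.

€3313855.83

D_1 = 227745.00000
D_2 = 274432.72500
Terminal value at year 2: TV = D_2×(1+g_2)/(r−g_2) = 284861.16855/0.079 = 3605837.57658
P_0 = D_1/(1+r)^1 + D_2/(1+r)^2 + TV/(1+r)^2
    = 203889.88362 + 219952.82879 + 2890013.11752 = 3313855.82992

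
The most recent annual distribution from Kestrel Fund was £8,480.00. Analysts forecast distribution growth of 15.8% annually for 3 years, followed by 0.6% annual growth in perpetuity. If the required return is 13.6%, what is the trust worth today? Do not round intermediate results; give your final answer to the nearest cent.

£95947.16

D_1 = 9819.84000
D_2 = 11371.37472
D_3 = 13168.05193
Terminal value at year 3: TV = D_3×(1+g_2)/(r−g_2) = 13247.06024/0.13 = 101900.46336
P_0 = D_1/(1+r)^1 + D_2/(1+r)^2 + D_3/(1+r)^3 + TV/(1+r)^3
    = 8644.22535 + 8811.63112 + 8982.27891 + 69509.01988 = 95947.15527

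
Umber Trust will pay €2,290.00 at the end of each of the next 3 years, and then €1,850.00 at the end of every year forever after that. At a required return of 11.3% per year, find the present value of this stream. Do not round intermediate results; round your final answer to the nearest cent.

PV of 3-year annuity: €2,290.00 × [1 − (1+0.113)^−3] / 0.113 = 5567.03651
Perpetuity value at year 3: €1,850.00 / 0.113 = 16371.68142
PV of perpetuity: 16371.68142 / (1+0.113)^3 = 11874.29385
Total PV = 5567.03651 + 11874.29385 = 17441.33035

€17441.33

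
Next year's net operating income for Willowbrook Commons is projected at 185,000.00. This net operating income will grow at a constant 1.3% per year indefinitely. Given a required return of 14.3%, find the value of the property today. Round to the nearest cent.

1423076.92

Growing perpetuity: P = D₁ / (r − g) = 185,000.0000 / (0.143 − 0.013) = 1,423,076.92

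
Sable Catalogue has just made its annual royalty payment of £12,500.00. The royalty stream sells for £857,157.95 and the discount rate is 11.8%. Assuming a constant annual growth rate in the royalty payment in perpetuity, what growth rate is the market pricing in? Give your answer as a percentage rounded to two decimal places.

P = D₀(1+g)/(r−g) ⇒ P(r−g) = D₀(1+g) ⇒ g(P+D₀) = P·r − D₀
g = (P·r − D₀)/(P + D₀) = (£857,157.95×0.118 − £12,500.00) / (£857,157.95 + £12,500.00) = 0.101930

10.19%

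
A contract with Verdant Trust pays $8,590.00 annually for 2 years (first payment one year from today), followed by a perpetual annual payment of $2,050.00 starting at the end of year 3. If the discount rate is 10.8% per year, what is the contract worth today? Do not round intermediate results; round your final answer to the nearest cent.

$30211.20

PV of 2-year annuity: $8,590.00 × [1 − (1+0.108)^−2] / 0.108 = 14749.73608
Perpetuity value at year 2: $2,050.00 / 0.108 = 18981.48148
PV of perpetuity: 18981.48148 / (1+0.108)^2 = 15461.46297
Total PV = 14749.73608 + 15461.46297 = 30211.19906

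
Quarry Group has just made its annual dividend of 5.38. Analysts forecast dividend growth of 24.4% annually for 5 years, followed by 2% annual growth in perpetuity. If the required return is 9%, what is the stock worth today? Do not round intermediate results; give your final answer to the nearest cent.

D_1 = 6.69272
D_2 = 8.32574
D_3 = 10.35723
D_4 = 12.88439
D_5 = 16.02818
Terminal value at year 5: TV = D_5×(1+g_2)/(r−g_2) = 16.34874/0.07 = 233.55346
P_0 = D_1/(1+r)^1 + D_2/(1+r)^2 + D_3/(1+r)^3 + D_4/(1+r)^4 + D_5/(1+r)^5 + TV/(1+r)^5
    = 6.14011 + 7.00761 + 7.99768 + 9.12763 + 10.41722 + 151.79373 = 192.48397

192.48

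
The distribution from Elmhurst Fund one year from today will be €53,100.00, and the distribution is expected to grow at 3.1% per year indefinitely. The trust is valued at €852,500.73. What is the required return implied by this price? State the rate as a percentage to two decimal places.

9.33%

P = D₁/(r − g) ⇒ r = D₁/P + g = €53,100.0000/€852,500.73 + 0.031 = 0.062287 + 0.031 = 0.093287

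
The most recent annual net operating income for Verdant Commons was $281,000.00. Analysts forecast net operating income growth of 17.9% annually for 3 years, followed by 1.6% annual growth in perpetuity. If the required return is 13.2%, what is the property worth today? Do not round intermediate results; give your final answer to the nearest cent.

$3695595.71

D_1 = 331299.00000
D_2 = 390601.52100
D_3 = 460519.19326
Terminal value at year 3: TV = D_3×(1+g_2)/(r−g_2) = 467887.50035/0.116 = 4033512.93406
P_0 = D_1/(1+r)^1 + D_2/(1+r)^2 + D_3/(1+r)^3 + TV/(1+r)^3
    = 292666.96113 + 304818.32789 + 317474.21253 + 2780636.20630 = 3695595.70785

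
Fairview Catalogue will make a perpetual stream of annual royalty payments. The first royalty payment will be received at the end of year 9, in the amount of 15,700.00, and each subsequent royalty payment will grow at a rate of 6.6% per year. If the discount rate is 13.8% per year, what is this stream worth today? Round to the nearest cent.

77522.73

Value at end of year 8: C₁ / (r − g) = 15,700.00 / (0.138 − 0.066) = 218,055.5556
Discount to today: PV = 218,055.5556 / (1 + 0.138)^8 = 218,055.5556 / 2.812795 = 77,522.73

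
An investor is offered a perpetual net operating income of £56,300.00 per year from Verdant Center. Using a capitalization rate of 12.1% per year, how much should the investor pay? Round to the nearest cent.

£465289.26

Level perpetuity: PV = C / r = £56,300.00 / 0.121 = £465,289.26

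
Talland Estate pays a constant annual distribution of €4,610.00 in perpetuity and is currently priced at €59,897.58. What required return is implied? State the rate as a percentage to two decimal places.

7.70%

P = C/r ⇒ r = C/P = €4,610.00/€59,897.58 = 0.076965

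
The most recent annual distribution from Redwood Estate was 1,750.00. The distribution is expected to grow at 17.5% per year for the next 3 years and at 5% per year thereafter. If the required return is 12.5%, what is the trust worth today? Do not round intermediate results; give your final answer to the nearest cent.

D_1 = 2056.25000
D_2 = 2416.09375
D_3 = 2838.91016
Terminal value at year 3: TV = D_3×(1+g_2)/(r−g_2) = 2980.85566/0.075 = 39744.74219
P_0 = D_1/(1+r)^1 + D_2/(1+r)^2 + D_3/(1+r)^3 + TV/(1+r)^3
    = 1827.77778 + 1909.01235 + 1993.85734 + 27914.00274 = 33644.65021

33644.65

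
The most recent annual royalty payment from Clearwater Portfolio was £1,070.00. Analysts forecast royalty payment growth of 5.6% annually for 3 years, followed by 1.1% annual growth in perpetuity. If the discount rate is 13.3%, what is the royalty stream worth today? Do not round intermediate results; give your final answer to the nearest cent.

£9972.34

D_1 = 1129.92000
D_2 = 1193.19552
D_3 = 1260.01447
Terminal value at year 3: TV = D_3×(1+g_2)/(r−g_2) = 1273.87463/0.122 = 10441.59531
P_0 = D_1/(1+r)^1 + D_2/(1+r)^2 + D_3/(1+r)^3 + TV/(1+r)^3
    = 997.28155 + 929.50514 + 866.33489 + 7179.21778 = 9972.33935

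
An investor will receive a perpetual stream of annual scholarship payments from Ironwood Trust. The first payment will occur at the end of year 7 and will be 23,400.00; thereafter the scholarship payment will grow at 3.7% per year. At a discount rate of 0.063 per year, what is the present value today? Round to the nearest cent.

Value at end of year 6: C₁ / (r − g) = 23,400.00 / (0.063 − 0.037) = 900,000.0000
Discount to today: PV = 900,000.0000 / (1 + 0.063)^6 = 900,000.0000 / 1.442778 = 623,796.48

623796.48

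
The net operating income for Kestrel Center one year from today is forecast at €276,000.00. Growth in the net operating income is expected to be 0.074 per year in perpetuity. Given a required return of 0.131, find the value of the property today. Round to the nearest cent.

€4842105.26

Growing perpetuity: P = D₁ / (r − g) = €276,000.0000 / (0.131 − 0.074) = €4,842,105.26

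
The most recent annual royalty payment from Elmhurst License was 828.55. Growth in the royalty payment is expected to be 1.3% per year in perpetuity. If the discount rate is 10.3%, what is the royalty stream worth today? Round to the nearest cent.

D₁ = D₀ × (1 + g) = 828.55 × 1.013 = 839.3212
Growing perpetuity: P = D₁ / (r − g) = 839.3212 / (0.103 − 0.013) = 9,325.79

9325.79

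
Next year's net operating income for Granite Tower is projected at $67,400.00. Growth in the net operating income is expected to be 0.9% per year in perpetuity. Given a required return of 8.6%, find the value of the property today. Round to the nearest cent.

$875324.68

Growing perpetuity: P = D₁ / (r − g) = $67,400.0000 / (0.086 − 0.009) = $875,324.68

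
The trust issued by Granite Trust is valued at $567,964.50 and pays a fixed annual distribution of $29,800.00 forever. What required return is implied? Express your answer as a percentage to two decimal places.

5.25%

P = C/r ⇒ r = C/P = $29,800.00/$567,964.50 = 0.052468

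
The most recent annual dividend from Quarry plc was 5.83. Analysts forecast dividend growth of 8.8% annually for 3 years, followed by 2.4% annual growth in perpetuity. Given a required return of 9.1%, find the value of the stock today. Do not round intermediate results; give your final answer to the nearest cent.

105.76

D_1 = 6.34304
D_2 = 6.90123
D_3 = 7.50854
Terminal value at year 3: TV = D_3×(1+g_2)/(r−g_2) = 7.68874/0.067 = 114.75732
P_0 = D_1/(1+r)^1 + D_2/(1+r)^2 + D_3/(1+r)^3 + TV/(1+r)^3
    = 5.81397 + 5.79798 + 5.78204 + 88.37026 = 105.76425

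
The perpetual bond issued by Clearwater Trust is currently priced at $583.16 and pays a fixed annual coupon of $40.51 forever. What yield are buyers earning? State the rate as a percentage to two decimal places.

P = C/r ⇒ r = C/P = $40.51/$583.16 = 0.069466

6.95%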